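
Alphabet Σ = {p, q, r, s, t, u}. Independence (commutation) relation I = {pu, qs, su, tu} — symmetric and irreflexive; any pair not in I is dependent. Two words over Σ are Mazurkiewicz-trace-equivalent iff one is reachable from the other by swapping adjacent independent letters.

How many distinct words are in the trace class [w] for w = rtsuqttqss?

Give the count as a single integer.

0(r) covers ∅
1(t) covers 0:r
2(s) covers 1:t
3(u) covers 0:r
4(q) covers 1:t, 3:u
5(t) covers 2:s, 4:q
6(t) covers 5:t
7(q) covers 6:t
8(s) covers 6:t
9(s) covers 8:s
floor of heap: 0:r
completions by unplaced set U, small U first (add the entries for U minus each lowest piece of U):
  |U|=1: {7}:1  {9}:1
  |U|=2: {7,9}:2  {8,9}:1
  |U|=3: {7,8,9}:3
  |U|=4: {6,7,8,9}:3
  |U|=5: {5,6,7,8,9}:3
  |U|=6: {2,5,6,7,8,9}:3  {4,5,6,7,8,9}:3
  |U|=7: {2,4,5,6,7,8,9}:6  {3,4,5,6,7,8,9}:3
  |U|=8: {1,2,4,5,6,7,8,9}:6  {2,3,4,5,6,7,8,9}:9
  start at 0(r): 15

15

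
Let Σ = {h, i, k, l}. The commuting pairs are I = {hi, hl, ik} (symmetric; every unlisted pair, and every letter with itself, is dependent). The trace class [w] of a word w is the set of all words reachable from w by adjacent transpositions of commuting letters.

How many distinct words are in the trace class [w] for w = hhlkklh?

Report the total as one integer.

#0=h has no predecessor
#1=h depends on [0:h]
#2=l has no predecessor
#3=k depends on [1:h, 2:l]
#4=k depends on [3:k]
#5=l depends on [4:k]
#6=h depends on [4:k]
sources: [0:h, 2:l]
N(rest) = Σ N(rest − s) over sources s of rest; N(one piece) = 1:
  size 1 → [5]=1  [6]=1
  size 2 → [5,6]=2
  size 3 → [4,5,6]=2
  size 4 → [3,4,5,6]=2
  size 5 → [1,3,4,5,6]=2  [2,3,4,5,6]=2
  first=0(h) contributes 4
  first=2(l) contributes 2
|[w]| = 6

6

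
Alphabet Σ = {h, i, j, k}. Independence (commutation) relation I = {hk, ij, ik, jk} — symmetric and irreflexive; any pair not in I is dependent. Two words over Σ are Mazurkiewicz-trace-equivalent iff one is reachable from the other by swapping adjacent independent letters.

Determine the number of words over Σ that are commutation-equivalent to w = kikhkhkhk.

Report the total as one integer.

126

0(k) covers ∅
1(i) covers ∅
2(k) covers 0:k
3(h) covers 1:i
4(k) covers 2:k
5(h) covers 3:h
6(k) covers 4:k
7(h) covers 5:h
8(k) covers 6:k
floor of heap: 0:k, 1:i
completions by unplaced set U, small U first (add the entries for U minus each lowest piece of U):
  |U|=1: {7}:1  {8}:1
  |U|=2: {5,7}:1  {6,8}:1  {7,8}:2
  |U|=3: {3,5,7}:1  {4,6,8}:1  {5,7,8}:3  {6,7,8}:3
  |U|=4: {1,3,5,7}:1  {2,4,6,8}:1  {3,5,7,8}:4  {4,6,7,8}:4  {5,6,7,8}:6
  |U|=5: {0,2,4,6,8}:1  {1,3,5,7,8}:5  {2,4,6,7,8}:5  {3,5,6,7,8}:10  {4,5,6,7,8}:10
  |U|=6: {0,2,4,6,7,8}:6  {1,3,5,6,7,8}:15  {2,4,5,6,7,8}:15  {3,4,5,6,7,8}:20
  |U|=7: {0,2,4,5,6,7,8}:21  {1,3,4,5,6,7,8}:35  {2,3,4,5,6,7,8}:35
  start at 0(k): 70
  start at 1(i): 56
sum over floor = 126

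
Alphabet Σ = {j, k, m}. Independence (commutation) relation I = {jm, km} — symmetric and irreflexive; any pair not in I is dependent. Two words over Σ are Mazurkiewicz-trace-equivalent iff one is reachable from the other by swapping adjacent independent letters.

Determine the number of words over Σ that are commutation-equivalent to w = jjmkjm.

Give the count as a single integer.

#0=j has no predecessor
#1=j depends on [0:j]
#2=m has no predecessor
#3=k depends on [1:j]
#4=j depends on [3:k]
#5=m depends on [2:m]
sources: [0:j, 2:m]
N(rest) = Σ N(rest − s) over sources s of rest; N(one piece) = 1:
  size 1 → [4]=1  [5]=1
  size 2 → [2,5]=1  [3,4]=1  [4,5]=2
  size 3 → [1,3,4]=1  [2,4,5]=3  [3,4,5]=3
  size 4 → [0,1,3,4]=1  [1,3,4,5]=4  [2,3,4,5]=6
  first=0(j) contributes 10
  first=2(m) contributes 5
|[w]| = 15

15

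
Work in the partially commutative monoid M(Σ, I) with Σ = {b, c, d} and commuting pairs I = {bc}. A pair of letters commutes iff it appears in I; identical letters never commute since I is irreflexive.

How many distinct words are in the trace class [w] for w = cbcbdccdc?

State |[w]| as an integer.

6

0(c) covers ∅
1(b) covers ∅
2(c) covers 0:c
3(b) covers 1:b
4(d) covers 2:c, 3:b
5(c) covers 4:d
6(c) covers 5:c
7(d) covers 6:c
8(c) covers 7:d
floor of heap: 0:c, 1:b
completions by unplaced set U, small U first (add the entries for U minus each lowest piece of U):
  |U|=1: {8}:1
  |U|=2: {7,8}:1
  |U|=3: {6,7,8}:1
  |U|=4: {5,6,7,8}:1
  |U|=5: {4,5,6,7,8}:1
  |U|=6: {2,4,5,6,7,8}:1  {3,4,5,6,7,8}:1
  |U|=7: {0,2,4,5,6,7,8}:1  {1,3,4,5,6,7,8}:1  {2,3,4,5,6,7,8}:2
  start at 0(c): 3
  start at 1(b): 3
sum over floor = 6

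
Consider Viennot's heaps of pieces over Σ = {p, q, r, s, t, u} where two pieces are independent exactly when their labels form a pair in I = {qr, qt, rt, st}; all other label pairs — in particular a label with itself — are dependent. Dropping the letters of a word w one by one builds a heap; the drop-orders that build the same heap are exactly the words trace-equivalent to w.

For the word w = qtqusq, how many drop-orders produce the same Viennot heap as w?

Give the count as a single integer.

drop 0:q onto floor
drop 1:t onto floor
drop 2:q onto {0:q}
drop 3:u onto {1:t, 2:q}
drop 4:s onto {3:u}
drop 5:q onto {4:s}
ground layer = {0:q, 1:t}
drop-orders for the pieces not yet dropped (sum over which currently-grounded one goes next):
  1 to go: {5} 1
  2 to go: {4,5} 1
  3 to go: {3,4,5} 1
  4 to go: {1,3,4,5} 1  {2,3,4,5} 1
  if 0:q drops first: 2 orders
  if 1:t drops first: 1 orders
heap linearizations: 3

3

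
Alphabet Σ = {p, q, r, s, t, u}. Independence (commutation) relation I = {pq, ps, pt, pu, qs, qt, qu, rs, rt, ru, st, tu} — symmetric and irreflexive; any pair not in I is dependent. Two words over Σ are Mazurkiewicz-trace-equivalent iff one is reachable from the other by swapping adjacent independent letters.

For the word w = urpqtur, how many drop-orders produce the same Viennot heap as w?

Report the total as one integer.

210

drop 0:u onto floor
drop 1:r onto floor
drop 2:p onto {1:r}
drop 3:q onto {1:r}
drop 4:t onto floor
drop 5:u onto {0:u}
drop 6:r onto {2:p, 3:q}
ground layer = {0:u, 1:r, 4:t}
drop-orders for the pieces not yet dropped (sum over which currently-grounded one goes next):
  1 to go: {4} 1  {5} 1  {6} 1
  2 to go: {0,5} 1  {2,6} 1  {3,6} 1  {4,5} 2  {4,6} 2  {5,6} 2
  3 to go: {0,4,5} 3  {0,5,6} 3  {2,3,6} 2  {2,4,6} 3  {2,5,6} 3  {3,4,6} 3  {3,5,6} 3  {4,5,6} 6
  4 to go: {0,2,5,6} 6  {0,3,5,6} 6  {0,4,5,6} 12  {1,2,3,6} 2  {2,3,4,6} 8  {2,3,5,6} 8  {2,4,5,6} 12  {3,4,5,6} 12
  5 to go: {0,2,3,5,6} 20  {0,2,4,5,6} 30  {0,3,4,5,6} 30  {1,2,3,4,6} 10  {1,2,3,5,6} 10  {2,3,4,5,6} 40
  if 0:u drops first: 60 orders
  if 1:r drops first: 120 orders
  if 4:t drops first: 30 orders
heap linearizations: 210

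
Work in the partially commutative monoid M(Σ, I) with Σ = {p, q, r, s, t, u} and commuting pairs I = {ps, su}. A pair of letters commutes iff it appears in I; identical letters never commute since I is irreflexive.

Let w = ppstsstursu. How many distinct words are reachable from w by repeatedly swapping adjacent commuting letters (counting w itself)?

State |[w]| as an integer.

#0=p has no predecessor
#1=p depends on [0:p]
#2=s has no predecessor
#3=t depends on [1:p, 2:s]
#4=s depends on [3:t]
#5=s depends on [4:s]
#6=t depends on [5:s]
#7=u depends on [6:t]
#8=r depends on [7:u]
#9=s depends on [8:r]
#10=u depends on [8:r]
sources: [0:p, 2:s]
N(rest) = Σ N(rest − s) over sources s of rest; N(one piece) = 1:
  size 1 → [9]=1  [10]=1
  size 2 → [9,10]=2
  size 3 → [8,9,10]=2
  size 4 → [7,8,9,10]=2
  size 5 → [6,7,8,9,10]=2
  size 6 → [5,6,7,8,9,10]=2
  size 7 → [4,5,6,7,8,9,10]=2
  size 8 → [3,4,5,6,7,8,9,10]=2
  size 9 → [1,3,4,5,6,7,8,9,10]=2  [2,3,4,5,6,7,8,9,10]=2
  first=0(p) contributes 4
  first=2(s) contributes 2
|[w]| = 6

6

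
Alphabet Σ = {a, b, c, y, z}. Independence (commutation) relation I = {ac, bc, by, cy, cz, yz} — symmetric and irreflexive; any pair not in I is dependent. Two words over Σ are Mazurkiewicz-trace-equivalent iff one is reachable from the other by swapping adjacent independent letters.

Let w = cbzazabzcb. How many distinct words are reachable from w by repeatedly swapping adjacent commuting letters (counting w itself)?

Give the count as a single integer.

#0=c has no predecessor
#1=b has no predecessor
#2=z depends on [1:b]
#3=a depends on [2:z]
#4=z depends on [3:a]
#5=a depends on [4:z]
#6=b depends on [5:a]
#7=z depends on [6:b]
#8=c depends on [0:c]
#9=b depends on [7:z]
sources: [0:c, 1:b]
N(rest) = Σ N(rest − s) over sources s of rest; N(one piece) = 1:
  size 1 → [8]=1  [9]=1
  size 2 → [0,8]=1  [7,9]=1  [8,9]=2
  size 3 → [0,8,9]=3  [6,7,9]=1  [7,8,9]=3
  size 4 → [0,7,8,9]=6  [5,6,7,9]=1  [6,7,8,9]=4
  size 5 → [0,6,7,8,9]=10  [4,5,6,7,9]=1  [5,6,7,8,9]=5
  size 6 → [0,5,6,7,8,9]=15  [3,4,5,6,7,9]=1  [4,5,6,7,8,9]=6
  size 7 → [0,4,5,6,7,8,9]=21  [2,3,4,5,6,7,9]=1  [3,4,5,6,7,8,9]=7
  size 8 → [0,3,4,5,6,7,8,9]=28  [1,2,3,4,5,6,7,9]=1  [2,3,4,5,6,7,8,9]=8
  first=0(c) contributes 9
  first=1(b) contributes 36
|[w]| = 45

45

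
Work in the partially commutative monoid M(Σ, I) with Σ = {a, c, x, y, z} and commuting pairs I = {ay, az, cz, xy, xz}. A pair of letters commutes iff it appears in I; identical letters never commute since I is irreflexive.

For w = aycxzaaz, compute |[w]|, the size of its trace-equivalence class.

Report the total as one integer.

0(a) covers ∅
1(y) covers ∅
2(c) covers 0:a, 1:y
3(x) covers 2:c
4(z) covers 1:y
5(a) covers 3:x
6(a) covers 5:a
7(z) covers 4:z
floor of heap: 0:a, 1:y
completions by unplaced set U, small U first (add the entries for U minus each lowest piece of U):
  |U|=1: {6}:1  {7}:1
  |U|=2: {4,7}:1  {5,6}:1  {6,7}:2
  |U|=3: {3,5,6}:1  {4,6,7}:3  {5,6,7}:3
  |U|=4: {2,3,5,6}:1  {3,5,6,7}:4  {4,5,6,7}:6
  |U|=5: {0,2,3,5,6}:1  {2,3,5,6,7}:5  {3,4,5,6,7}:10
  |U|=6: {0,2,3,5,6,7}:6  {2,3,4,5,6,7}:15
  start at 0(a): 15
  start at 1(y): 21
sum over floor = 36

36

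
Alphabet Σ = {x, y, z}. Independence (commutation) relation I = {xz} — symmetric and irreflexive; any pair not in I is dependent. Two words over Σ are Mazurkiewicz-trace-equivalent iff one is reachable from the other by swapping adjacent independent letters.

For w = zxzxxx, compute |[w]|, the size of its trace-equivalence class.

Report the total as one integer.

drop 0:z onto floor
drop 1:x onto floor
drop 2:z onto {0:z}
drop 3:x onto {1:x}
drop 4:x onto {3:x}
drop 5:x onto {4:x}
ground layer = {0:z, 1:x}
drop-orders for the pieces not yet dropped (sum over which currently-grounded one goes next):
  1 to go: {2} 1  {5} 1
  2 to go: {0,2} 1  {2,5} 2  {4,5} 1
  3 to go: {0,2,5} 3  {2,4,5} 3  {3,4,5} 1
  4 to go: {0,2,4,5} 6  {1,3,4,5} 1  {2,3,4,5} 4
  if 0:z drops first: 5 orders
  if 1:x drops first: 10 orders
heap linearizations: 15

15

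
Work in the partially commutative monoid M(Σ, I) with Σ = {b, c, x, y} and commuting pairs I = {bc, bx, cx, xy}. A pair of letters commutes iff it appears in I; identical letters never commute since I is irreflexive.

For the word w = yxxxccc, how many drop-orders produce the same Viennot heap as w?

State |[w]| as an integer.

#0=y has no predecessor
#1=x has no predecessor
#2=x depends on [1:x]
#3=x depends on [2:x]
#4=c depends on [0:y]
#5=c depends on [4:c]
#6=c depends on [5:c]
sources: [0:y, 1:x]
N(rest) = Σ N(rest − s) over sources s of rest; N(one piece) = 1:
  size 1 → [3]=1  [6]=1
  size 2 → [2,3]=1  [3,6]=2  [5,6]=1
  size 3 → [1,2,3]=1  [2,3,6]=3  [3,5,6]=3  [4,5,6]=1
  size 4 → [0,4,5,6]=1  [1,2,3,6]=4  [2,3,5,6]=6  [3,4,5,6]=4
  size 5 → [0,3,4,5,6]=5  [1,2,3,5,6]=10  [2,3,4,5,6]=10
  first=0(y) contributes 20
  first=1(x) contributes 15
|[w]| = 35

35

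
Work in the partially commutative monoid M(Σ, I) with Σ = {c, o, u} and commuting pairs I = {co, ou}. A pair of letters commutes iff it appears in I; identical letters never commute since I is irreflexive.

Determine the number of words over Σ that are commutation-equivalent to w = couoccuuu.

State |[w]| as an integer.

0(c) covers ∅
1(o) covers ∅
2(u) covers 0:c
3(o) covers 1:o
4(c) covers 2:u
5(c) covers 4:c
6(u) covers 5:c
7(u) covers 6:u
8(u) covers 7:u
floor of heap: 0:c, 1:o
completions by unplaced set U, small U first (add the entries for U minus each lowest piece of U):
  |U|=1: {3}:1  {8}:1
  |U|=2: {1,3}:1  {3,8}:2  {7,8}:1
  |U|=3: {1,3,8}:3  {3,7,8}:3  {6,7,8}:1
  |U|=4: {1,3,7,8}:6  {3,6,7,8}:4  {5,6,7,8}:1
  |U|=5: {1,3,6,7,8}:10  {3,5,6,7,8}:5  {4,5,6,7,8}:1
  |U|=6: {1,3,5,6,7,8}:15  {2,4,5,6,7,8}:1  {3,4,5,6,7,8}:6
  |U|=7: {0,2,4,5,6,7,8}:1  {1,3,4,5,6,7,8}:21  {2,3,4,5,6,7,8}:7
  start at 0(c): 28
  start at 1(o): 8
sum over floor = 36

36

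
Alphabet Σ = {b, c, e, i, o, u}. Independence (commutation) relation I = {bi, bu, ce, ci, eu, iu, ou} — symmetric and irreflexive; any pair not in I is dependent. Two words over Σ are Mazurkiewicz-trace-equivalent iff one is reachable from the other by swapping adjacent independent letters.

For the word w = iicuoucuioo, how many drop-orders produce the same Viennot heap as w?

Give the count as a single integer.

piece 0:i — minimal
piece 1:i rests on {0:i}
piece 2:c — minimal
piece 3:u rests on {2:c}
piece 4:o rests on {1:i, 2:c}
piece 5:u rests on {3:u}
piece 6:c rests on {4:o, 5:u}
piece 7:u rests on {6:c}
piece 8:i rests on {4:o}
piece 9:o rests on {6:c, 8:i}
piece 10:o rests on {9:o}
minimal pieces: {0:i, 2:c}
ways to finish when only these pieces remain (= sum over removing one remaining piece with nothing left below it):
  1 left: {7}→1  {10}→1
  2 left: {7,10}→2  {9,10}→1
  3 left: {7,9,10}→3  {8,9,10}→1
  4 left: {6,7,9,10}→3  {7,8,9,10}→4
  5 left: {5,6,7,9,10}→3  {6,7,8,9,10}→7
  6 left: {3,5,6,7,9,10}→3  {4,6,7,8,9,10}→7  {5,6,7,8,9,10}→10
  7 left: {1,4,6,7,8,9,10}→7  {3,5,6,7,8,9,10}→13  {4,5,6,7,8,9,10}→17
  8 left: {0,1,4,6,7,8,9,10}→7  {1,4,5,6,7,8,9,10}→24  {3,4,5,6,7,8,9,10}→30
  9 left: {0,1,4,5,6,7,8,9,10}→31  {1,3,4,5,6,7,8,9,10}→54  {2,3,4,5,6,7,8,9,10}→30
  placing 0:i first → 84 extensions
  placing 2:c first → 85 extensions
total linear extensions = 169

169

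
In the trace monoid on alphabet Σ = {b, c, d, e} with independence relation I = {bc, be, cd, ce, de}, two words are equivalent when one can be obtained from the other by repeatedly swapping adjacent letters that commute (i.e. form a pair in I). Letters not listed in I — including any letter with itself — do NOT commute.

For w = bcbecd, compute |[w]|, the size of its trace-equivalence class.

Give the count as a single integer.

drop 0:b onto floor
drop 1:c onto floor
drop 2:b onto {0:b}
drop 3:e onto floor
drop 4:c onto {1:c}
drop 5:d onto {2:b}
ground layer = {0:b, 1:c, 3:e}
drop-orders for the pieces not yet dropped (sum over which currently-grounded one goes next):
  1 to go: {3} 1  {4} 1  {5} 1
  2 to go: {1,4} 1  {2,5} 1  {3,4} 2  {3,5} 2  {4,5} 2
  3 to go: {0,2,5} 1  {1,3,4} 3  {1,4,5} 3  {2,3,5} 3  {2,4,5} 3  {3,4,5} 6
  4 to go: {0,2,3,5} 4  {0,2,4,5} 4  {1,2,4,5} 6  {1,3,4,5} 12  {2,3,4,5} 12
  if 0:b drops first: 30 orders
  if 1:c drops first: 20 orders
  if 3:e drops first: 10 orders
heap linearizations: 60

60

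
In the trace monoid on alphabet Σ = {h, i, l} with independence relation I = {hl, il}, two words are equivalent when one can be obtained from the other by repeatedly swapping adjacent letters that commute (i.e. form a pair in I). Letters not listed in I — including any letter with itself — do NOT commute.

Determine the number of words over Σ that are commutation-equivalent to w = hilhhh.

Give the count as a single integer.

6

piece 0:h — minimal
piece 1:i rests on {0:h}
piece 2:l — minimal
piece 3:h rests on {1:i}
piece 4:h rests on {3:h}
piece 5:h rests on {4:h}
minimal pieces: {0:h, 2:l}
ways to finish when only these pieces remain (= sum over removing one remaining piece with nothing left below it):
  1 left: {2}→1  {5}→1
  2 left: {2,5}→2  {4,5}→1
  3 left: {2,4,5}→3  {3,4,5}→1
  4 left: {1,3,4,5}→1  {2,3,4,5}→4
  placing 0:h first → 5 extensions
  placing 2:l first → 1 extensions
total linear extensions = 6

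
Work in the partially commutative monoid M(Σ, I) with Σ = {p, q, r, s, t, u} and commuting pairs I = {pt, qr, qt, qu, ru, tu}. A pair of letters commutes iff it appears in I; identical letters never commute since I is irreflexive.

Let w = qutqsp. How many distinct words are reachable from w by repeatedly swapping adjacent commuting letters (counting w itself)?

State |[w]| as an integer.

0(q) covers ∅
1(u) covers ∅
2(t) covers ∅
3(q) covers 0:q
4(s) covers 1:u, 2:t, 3:q
5(p) covers 4:s
floor of heap: 0:q, 1:u, 2:t
completions by unplaced set U, small U first (add the entries for U minus each lowest piece of U):
  |U|=1: {5}:1
  |U|=2: {4,5}:1
  |U|=3: {1,4,5}:1  {2,4,5}:1  {3,4,5}:1
  |U|=4: {0,3,4,5}:1  {1,2,4,5}:2  {1,3,4,5}:2  {2,3,4,5}:2
  start at 0(q): 6
  start at 1(u): 3
  start at 2(t): 3
sum over floor = 12

12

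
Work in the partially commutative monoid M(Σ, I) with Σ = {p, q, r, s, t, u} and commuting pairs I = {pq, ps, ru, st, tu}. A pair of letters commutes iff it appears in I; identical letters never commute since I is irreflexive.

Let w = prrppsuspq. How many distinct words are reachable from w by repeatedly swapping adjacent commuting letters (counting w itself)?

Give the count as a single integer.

#0=p has no predecessor
#1=r depends on [0:p]
#2=r depends on [1:r]
#3=p depends on [2:r]
#4=p depends on [3:p]
#5=s depends on [2:r]
#6=u depends on [4:p, 5:s]
#7=s depends on [6:u]
#8=p depends on [6:u]
#9=q depends on [7:s]
sources: [0:p]
N(rest) = Σ N(rest − s) over sources s of rest; N(one piece) = 1:
  size 1 → [8]=1  [9]=1
  size 2 → [7,9]=1  [8,9]=2
  size 3 → [7,8,9]=3
  size 4 → [6,7,8,9]=3
  size 5 → [4,6,7,8,9]=3  [5,6,7,8,9]=3
  size 6 → [3,4,6,7,8,9]=3  [4,5,6,7,8,9]=6
  size 7 → [3,4,5,6,7,8,9]=9
  size 8 → [2,3,4,5,6,7,8,9]=9
  first=0(p) contributes 9

9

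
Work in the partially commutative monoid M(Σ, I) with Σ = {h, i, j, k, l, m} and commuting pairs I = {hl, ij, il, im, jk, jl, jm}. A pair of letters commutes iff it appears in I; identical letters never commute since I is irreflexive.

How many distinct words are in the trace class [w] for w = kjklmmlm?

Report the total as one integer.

piece 0:k — minimal
piece 1:j — minimal
piece 2:k rests on {0:k}
piece 3:l rests on {2:k}
piece 4:m rests on {3:l}
piece 5:m rests on {4:m}
piece 6:l rests on {5:m}
piece 7:m rests on {6:l}
minimal pieces: {0:k, 1:j}
ways to finish when only these pieces remain (= sum over removing one remaining piece with nothing left below it):
  1 left: {1}→1  {7}→1
  2 left: {1,7}→2  {6,7}→1
  3 left: {1,6,7}→3  {5,6,7}→1
  4 left: {1,5,6,7}→4  {4,5,6,7}→1
  5 left: {1,4,5,6,7}→5  {3,4,5,6,7}→1
  6 left: {1,3,4,5,6,7}→6  {2,3,4,5,6,7}→1
  placing 0:k first → 7 extensions
  placing 1:j first → 1 extensions
total linear extensions = 8

8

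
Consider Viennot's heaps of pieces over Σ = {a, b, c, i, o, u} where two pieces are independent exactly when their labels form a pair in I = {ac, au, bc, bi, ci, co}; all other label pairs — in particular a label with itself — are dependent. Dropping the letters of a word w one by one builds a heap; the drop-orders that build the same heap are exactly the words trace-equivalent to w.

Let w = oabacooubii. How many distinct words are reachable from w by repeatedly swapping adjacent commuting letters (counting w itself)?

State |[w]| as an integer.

piece 0:o — minimal
piece 1:a rests on {0:o}
piece 2:b rests on {1:a}
piece 3:a rests on {2:b}
piece 4:c — minimal
piece 5:o rests on {3:a}
piece 6:o rests on {5:o}
piece 7:u rests on {4:c, 6:o}
piece 8:b rests on {7:u}
piece 9:i rests on {7:u}
piece 10:i rests on {9:i}
minimal pieces: {0:o, 4:c}
ways to finish when only these pieces remain (= sum over removing one remaining piece with nothing left below it):
  1 left: {8}→1  {10}→1
  2 left: {8,10}→2  {9,10}→1
  3 left: {8,9,10}→3
  4 left: {7,8,9,10}→3
  5 left: {4,7,8,9,10}→3  {6,7,8,9,10}→3
  6 left: {4,6,7,8,9,10}→6  {5,6,7,8,9,10}→3
  7 left: {3,5,6,7,8,9,10}→3  {4,5,6,7,8,9,10}→9
  8 left: {2,3,5,6,7,8,9,10}→3  {3,4,5,6,7,8,9,10}→12
  9 left: {1,2,3,5,6,7,8,9,10}→3  {2,3,4,5,6,7,8,9,10}→15
  placing 0:o first → 18 extensions
  placing 4:c first → 3 extensions
total linear extensions = 21

21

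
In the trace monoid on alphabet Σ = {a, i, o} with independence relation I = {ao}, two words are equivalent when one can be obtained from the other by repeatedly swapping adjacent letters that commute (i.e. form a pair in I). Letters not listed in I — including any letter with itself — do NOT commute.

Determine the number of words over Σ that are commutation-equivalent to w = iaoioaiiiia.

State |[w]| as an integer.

#0=i has no predecessor
#1=a depends on [0:i]
#2=o depends on [0:i]
#3=i depends on [1:a, 2:o]
#4=o depends on [3:i]
#5=a depends on [3:i]
#6=i depends on [4:o, 5:a]
#7=i depends on [6:i]
#8=i depends on [7:i]
#9=i depends on [8:i]
#10=a depends on [9:i]
sources: [0:i]
N(rest) = Σ N(rest − s) over sources s of rest; N(one piece) = 1:
  size 1 → [10]=1
  size 2 → [9,10]=1
  size 3 → [8,9,10]=1
  size 4 → [7,8,9,10]=1
  size 5 → [6,7,8,9,10]=1
  size 6 → [4,6,7,8,9,10]=1  [5,6,7,8,9,10]=1
  size 7 → [4,5,6,7,8,9,10]=2
  size 8 → [3,4,5,6,7,8,9,10]=2
  size 9 → [1,3,4,5,6,7,8,9,10]=2  [2,3,4,5,6,7,8,9,10]=2
  first=0(i) contributes 4

4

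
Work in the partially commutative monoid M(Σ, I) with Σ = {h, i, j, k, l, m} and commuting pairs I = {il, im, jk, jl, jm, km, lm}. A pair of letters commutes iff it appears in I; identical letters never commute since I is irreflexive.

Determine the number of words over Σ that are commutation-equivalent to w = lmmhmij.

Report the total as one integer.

9

0(l) covers ∅
1(m) covers ∅
2(m) covers 1:m
3(h) covers 0:l, 2:m
4(m) covers 3:h
5(i) covers 3:h
6(j) covers 5:i
floor of heap: 0:l, 1:m
completions by unplaced set U, small U first (add the entries for U minus each lowest piece of U):
  |U|=1: {4}:1  {6}:1
  |U|=2: {4,6}:2  {5,6}:1
  |U|=3: {4,5,6}:3
  |U|=4: {3,4,5,6}:3
  |U|=5: {0,3,4,5,6}:3  {2,3,4,5,6}:3
  start at 0(l): 3
  start at 1(m): 6
sum over floor = 9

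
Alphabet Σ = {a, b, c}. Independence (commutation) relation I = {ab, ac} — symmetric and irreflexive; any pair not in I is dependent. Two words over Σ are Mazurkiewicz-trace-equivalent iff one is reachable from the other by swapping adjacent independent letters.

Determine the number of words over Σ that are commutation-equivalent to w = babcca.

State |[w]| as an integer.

piece 0:b — minimal
piece 1:a — minimal
piece 2:b rests on {0:b}
piece 3:c rests on {2:b}
piece 4:c rests on {3:c}
piece 5:a rests on {1:a}
minimal pieces: {0:b, 1:a}
ways to finish when only these pieces remain (= sum over removing one remaining piece with nothing left below it):
  1 left: {4}→1  {5}→1
  2 left: {1,5}→1  {3,4}→1  {4,5}→2
  3 left: {1,4,5}→3  {2,3,4}→1  {3,4,5}→3
  4 left: {0,2,3,4}→1  {1,3,4,5}→6  {2,3,4,5}→4
  placing 0:b first → 10 extensions
  placing 1:a first → 5 extensions
total linear extensions = 15

15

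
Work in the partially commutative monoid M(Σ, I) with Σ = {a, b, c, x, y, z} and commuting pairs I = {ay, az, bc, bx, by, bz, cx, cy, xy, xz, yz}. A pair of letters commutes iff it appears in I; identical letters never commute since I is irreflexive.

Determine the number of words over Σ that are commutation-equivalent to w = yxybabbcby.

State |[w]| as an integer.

960

#0=y has no predecessor
#1=x has no predecessor
#2=y depends on [0:y]
#3=b has no predecessor
#4=a depends on [1:x, 3:b]
#5=b depends on [4:a]
#6=b depends on [5:b]
#7=c depends on [4:a]
#8=b depends on [6:b]
#9=y depends on [2:y]
sources: [0:y, 1:x, 3:b]
N(rest) = Σ N(rest − s) over sources s of rest; N(one piece) = 1:
  size 1 → [7]=1  [8]=1  [9]=1
  size 2 → [2,9]=1  [6,8]=1  [7,8]=2  [7,9]=2  [8,9]=2
  size 3 → [0,2,9]=1  [2,7,9]=3  [2,8,9]=3  [5,6,8]=1  [6,7,8]=3  [6,8,9]=3  [7,8,9]=6
  size 4 → [0,2,7,9]=4  [0,2,8,9]=4  [2,6,8,9]=6  [2,7,8,9]=12  [5,6,7,8]=4  [5,6,8,9]=4  [6,7,8,9]=12
  size 5 → [0,2,6,8,9]=10  [0,2,7,8,9]=20  [2,5,6,8,9]=10  [2,6,7,8,9]=30  [4,5,6,7,8]=4  [5,6,7,8,9]=20
  size 6 → [0,2,5,6,8,9]=20  [0,2,6,7,8,9]=60  [1,4,5,6,7,8]=4  [2,5,6,7,8,9]=60  [3,4,5,6,7,8]=4  [4,5,6,7,8,9]=24
  size 7 → [0,2,5,6,7,8,9]=140  [1,3,4,5,6,7,8]=8  [1,4,5,6,7,8,9]=28  [2,4,5,6,7,8,9]=84  [3,4,5,6,7,8,9]=28
  size 8 → [0,2,4,5,6,7,8,9]=224  [1,2,4,5,6,7,8,9]=112  [1,3,4,5,6,7,8,9]=64  [2,3,4,5,6,7,8,9]=112
  first=0(y) contributes 288
  first=1(x) contributes 336
  first=3(b) contributes 336
|[w]| = 960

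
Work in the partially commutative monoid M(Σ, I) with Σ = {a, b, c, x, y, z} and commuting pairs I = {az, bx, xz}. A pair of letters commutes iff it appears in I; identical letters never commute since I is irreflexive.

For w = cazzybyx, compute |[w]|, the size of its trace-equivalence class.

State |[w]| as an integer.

3

#0=c has no predecessor
#1=a depends on [0:c]
#2=z depends on [0:c]
#3=z depends on [2:z]
#4=y depends on [1:a, 3:z]
#5=b depends on [4:y]
#6=y depends on [5:b]
#7=x depends on [6:y]
sources: [0:c]
N(rest) = Σ N(rest − s) over sources s of rest; N(one piece) = 1:
  size 1 → [7]=1
  size 2 → [6,7]=1
  size 3 → [5,6,7]=1
  size 4 → [4,5,6,7]=1
  size 5 → [1,4,5,6,7]=1  [3,4,5,6,7]=1
  size 6 → [1,3,4,5,6,7]=2  [2,3,4,5,6,7]=1
  first=0(c) contributes 3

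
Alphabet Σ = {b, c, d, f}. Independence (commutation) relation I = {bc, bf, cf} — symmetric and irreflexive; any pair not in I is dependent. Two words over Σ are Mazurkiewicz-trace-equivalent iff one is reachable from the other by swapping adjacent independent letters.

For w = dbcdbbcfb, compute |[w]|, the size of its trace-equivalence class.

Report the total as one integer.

drop 0:d onto floor
drop 1:b onto {0:d}
drop 2:c onto {0:d}
drop 3:d onto {1:b, 2:c}
drop 4:b onto {3:d}
drop 5:b onto {4:b}
drop 6:c onto {3:d}
drop 7:f onto {3:d}
drop 8:b onto {5:b}
ground layer = {0:d}
drop-orders for the pieces not yet dropped (sum over which currently-grounded one goes next):
  1 to go: {6} 1  {7} 1  {8} 1
  2 to go: {5,8} 1  {6,7} 2  {6,8} 2  {7,8} 2
  3 to go: {4,5,8} 1  {5,6,8} 3  {5,7,8} 3  {6,7,8} 6
  4 to go: {4,5,6,8} 4  {4,5,7,8} 4  {5,6,7,8} 12
  5 to go: {4,5,6,7,8} 20
  6 to go: {3,4,5,6,7,8} 20
  7 to go: {1,3,4,5,6,7,8} 20  {2,3,4,5,6,7,8} 20
  if 0:d drops first: 40 orders

40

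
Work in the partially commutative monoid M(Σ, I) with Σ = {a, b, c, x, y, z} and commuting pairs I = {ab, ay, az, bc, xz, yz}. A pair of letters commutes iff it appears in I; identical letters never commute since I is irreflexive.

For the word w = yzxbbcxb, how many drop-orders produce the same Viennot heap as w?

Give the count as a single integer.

piece 0:y — minimal
piece 1:z — minimal
piece 2:x rests on {0:y}
piece 3:b rests on {1:z, 2:x}
piece 4:b rests on {3:b}
piece 5:c rests on {1:z, 2:x}
piece 6:x rests on {4:b, 5:c}
piece 7:b rests on {6:x}
minimal pieces: {0:y, 1:z}
ways to finish when only these pieces remain (= sum over removing one remaining piece with nothing left below it):
  1 left: {7}→1
  2 left: {6,7}→1
  3 left: {4,6,7}→1  {5,6,7}→1
  4 left: {3,4,6,7}→1  {4,5,6,7}→2
  5 left: {3,4,5,6,7}→3
  6 left: {1,3,4,5,6,7}→3  {2,3,4,5,6,7}→3
  placing 0:y first → 6 extensions
  placing 1:z first → 3 extensions
total linear extensions = 9

9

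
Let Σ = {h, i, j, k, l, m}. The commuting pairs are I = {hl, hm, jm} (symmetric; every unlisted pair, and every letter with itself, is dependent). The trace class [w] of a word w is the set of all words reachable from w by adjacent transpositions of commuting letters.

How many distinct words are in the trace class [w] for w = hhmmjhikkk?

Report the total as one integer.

drop 0:h onto floor
drop 1:h onto {0:h}
drop 2:m onto floor
drop 3:m onto {2:m}
drop 4:j onto {1:h}
drop 5:h onto {4:j}
drop 6:i onto {3:m, 5:h}
drop 7:k onto {6:i}
drop 8:k onto {7:k}
drop 9:k onto {8:k}
ground layer = {0:h, 2:m}
drop-orders for the pieces not yet dropped (sum over which currently-grounded one goes next):
  1 to go: {9} 1
  2 to go: {8,9} 1
  3 to go: {7,8,9} 1
  4 to go: {6,7,8,9} 1
  5 to go: {3,6,7,8,9} 1  {5,6,7,8,9} 1
  6 to go: {2,3,6,7,8,9} 1  {3,5,6,7,8,9} 2  {4,5,6,7,8,9} 1
  7 to go: {1,4,5,6,7,8,9} 1  {2,3,5,6,7,8,9} 3  {3,4,5,6,7,8,9} 3
  8 to go: {0,1,4,5,6,7,8,9} 1  {1,3,4,5,6,7,8,9} 4  {2,3,4,5,6,7,8,9} 6
  if 0:h drops first: 10 orders
  if 2:m drops first: 5 orders
heap linearizations: 15

15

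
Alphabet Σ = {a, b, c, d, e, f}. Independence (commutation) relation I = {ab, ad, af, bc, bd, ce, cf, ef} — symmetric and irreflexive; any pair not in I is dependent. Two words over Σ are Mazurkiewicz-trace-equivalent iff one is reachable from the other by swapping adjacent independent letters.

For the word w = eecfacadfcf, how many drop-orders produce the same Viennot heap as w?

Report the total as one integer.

171

0(e) covers ∅
1(e) covers 0:e
2(c) covers ∅
3(f) covers ∅
4(a) covers 1:e, 2:c
5(c) covers 4:a
6(a) covers 5:c
7(d) covers 3:f, 5:c
8(f) covers 7:d
9(c) covers 6:a, 7:d
10(f) covers 8:f
floor of heap: 0:e, 2:c, 3:f
completions by unplaced set U, small U first (add the entries for U minus each lowest piece of U):
  |U|=1: {9}:1  {10}:1
  |U|=2: {6,9}:1  {8,10}:1  {9,10}:2
  |U|=3: {6,9,10}:3  {8,9,10}:3
  |U|=4: {6,8,9,10}:6  {7,8,9,10}:3
  |U|=5: {3,7,8,9,10}:3  {6,7,8,9,10}:9
  |U|=6: {3,6,7,8,9,10}:12  {5,6,7,8,9,10}:9
  |U|=7: {3,5,6,7,8,9,10}:21  {4,5,6,7,8,9,10}:9
  |U|=8: {1,4,5,6,7,8,9,10}:9  {2,4,5,6,7,8,9,10}:9  {3,4,5,6,7,8,9,10}:30
  |U|=9: {0,1,4,5,6,7,8,9,10}:9  {1,2,4,5,6,7,8,9,10}:18  {1,3,4,5,6,7,8,9,10}:39  {2,3,4,5,6,7,8,9,10}:39
  start at 0(e): 96
  start at 2(c): 48
  start at 3(f): 27
sum over floor = 171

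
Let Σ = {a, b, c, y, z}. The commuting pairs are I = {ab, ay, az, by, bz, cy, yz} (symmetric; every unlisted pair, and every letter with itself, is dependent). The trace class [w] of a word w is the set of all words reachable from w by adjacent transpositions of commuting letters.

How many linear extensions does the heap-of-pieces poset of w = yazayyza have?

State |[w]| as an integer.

560

drop 0:y onto floor
drop 1:a onto floor
drop 2:z onto floor
drop 3:a onto {1:a}
drop 4:y onto {0:y}
drop 5:y onto {4:y}
drop 6:z onto {2:z}
drop 7:a onto {3:a}
ground layer = {0:y, 1:a, 2:z}
drop-orders for the pieces not yet dropped (sum over which currently-grounded one goes next):
  1 to go: {5} 1  {6} 1  {7} 1
  2 to go: {2,6} 1  {3,7} 1  {4,5} 1  {5,6} 2  {5,7} 2  {6,7} 2
  3 to go: {0,4,5} 1  {1,3,7} 1  {2,5,6} 3  {2,6,7} 3  {3,5,7} 3  {3,6,7} 3  {4,5,6} 3  {4,5,7} 3  {5,6,7} 6
  4 to go: {0,4,5,6} 4  {0,4,5,7} 4  {1,3,5,7} 4  {1,3,6,7} 4  {2,3,6,7} 6  {2,4,5,6} 6  {2,5,6,7} 12  {3,4,5,7} 6  {3,5,6,7} 12  {4,5,6,7} 12
  5 to go: {0,2,4,5,6} 10  {0,3,4,5,7} 10  {0,4,5,6,7} 20  {1,2,3,6,7} 10  {1,3,4,5,7} 10  {1,3,5,6,7} 20  {2,3,5,6,7} 30  {2,4,5,6,7} 30  {3,4,5,6,7} 30
  6 to go: {0,1,3,4,5,7} 20  {0,2,4,5,6,7} 60  {0,3,4,5,6,7} 60  {1,2,3,5,6,7} 60  {1,3,4,5,6,7} 60  {2,3,4,5,6,7} 90
  if 0:y drops first: 210 orders
  if 1:a drops first: 210 orders
  if 2:z drops first: 140 orders
heap linearizations: 560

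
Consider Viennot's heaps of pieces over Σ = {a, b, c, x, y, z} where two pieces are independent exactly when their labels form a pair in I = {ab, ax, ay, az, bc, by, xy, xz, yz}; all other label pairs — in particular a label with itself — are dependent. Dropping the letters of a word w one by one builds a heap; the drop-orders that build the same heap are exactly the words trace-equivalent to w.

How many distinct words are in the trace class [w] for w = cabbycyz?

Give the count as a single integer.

piece 0:c — minimal
piece 1:a rests on {0:c}
piece 2:b — minimal
piece 3:b rests on {2:b}
piece 4:y rests on {0:c}
piece 5:c rests on {1:a, 4:y}
piece 6:y rests on {5:c}
piece 7:z rests on {3:b, 5:c}
minimal pieces: {0:c, 2:b}
ways to finish when only these pieces remain (= sum over removing one remaining piece with nothing left below it):
  1 left: {6}→1  {7}→1
  2 left: {3,7}→1  {6,7}→2
  3 left: {2,3,7}→1  {3,6,7}→3  {5,6,7}→2
  4 left: {1,5,6,7}→2  {2,3,6,7}→4  {3,5,6,7}→5  {4,5,6,7}→2
  5 left: {1,3,5,6,7}→7  {1,4,5,6,7}→4  {2,3,5,6,7}→9  {3,4,5,6,7}→7
  6 left: {0,1,4,5,6,7}→4  {1,2,3,5,6,7}→16  {1,3,4,5,6,7}→18  {2,3,4,5,6,7}→16
  placing 0:c first → 50 extensions
  placing 2:b first → 22 extensions
total linear extensions = 72

72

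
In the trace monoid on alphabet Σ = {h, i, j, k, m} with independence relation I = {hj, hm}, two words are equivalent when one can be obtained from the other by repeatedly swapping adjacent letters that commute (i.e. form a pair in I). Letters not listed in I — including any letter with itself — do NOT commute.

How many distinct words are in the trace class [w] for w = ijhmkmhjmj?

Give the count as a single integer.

piece 0:i — minimal
piece 1:j rests on {0:i}
piece 2:h rests on {0:i}
piece 3:m rests on {1:j}
piece 4:k rests on {2:h, 3:m}
piece 5:m rests on {4:k}
piece 6:h rests on {4:k}
piece 7:j rests on {5:m}
piece 8:m rests on {7:j}
piece 9:j rests on {8:m}
minimal pieces: {0:i}
ways to finish when only these pieces remain (= sum over removing one remaining piece with nothing left below it):
  1 left: {6}→1  {9}→1
  2 left: {6,9}→2  {8,9}→1
  3 left: {6,8,9}→3  {7,8,9}→1
  4 left: {5,7,8,9}→1  {6,7,8,9}→4
  5 left: {5,6,7,8,9}→5
  6 left: {4,5,6,7,8,9}→5
  7 left: {2,4,5,6,7,8,9}→5  {3,4,5,6,7,8,9}→5
  8 left: {1,3,4,5,6,7,8,9}→5  {2,3,4,5,6,7,8,9}→10
  placing 0:i first → 15 extensions

15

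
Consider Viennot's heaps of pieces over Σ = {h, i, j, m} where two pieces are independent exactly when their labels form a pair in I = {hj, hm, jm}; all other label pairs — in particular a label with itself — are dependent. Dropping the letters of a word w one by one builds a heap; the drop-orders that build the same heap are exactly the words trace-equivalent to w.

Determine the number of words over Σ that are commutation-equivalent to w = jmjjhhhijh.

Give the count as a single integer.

0(j) covers ∅
1(m) covers ∅
2(j) covers 0:j
3(j) covers 2:j
4(h) covers ∅
5(h) covers 4:h
6(h) covers 5:h
7(i) covers 1:m, 3:j, 6:h
8(j) covers 7:i
9(h) covers 7:i
floor of heap: 0:j, 1:m, 4:h
completions by unplaced set U, small U first (add the entries for U minus each lowest piece of U):
  |U|=1: {8}:1  {9}:1
  |U|=2: {8,9}:2
  |U|=3: {7,8,9}:2
  |U|=4: {1,7,8,9}:2  {3,7,8,9}:2  {6,7,8,9}:2
  |U|=5: {1,3,7,8,9}:4  {1,6,7,8,9}:4  {2,3,7,8,9}:2  {3,6,7,8,9}:4  {5,6,7,8,9}:2
  |U|=6: {0,2,3,7,8,9}:2  {1,2,3,7,8,9}:6  {1,3,6,7,8,9}:12  {1,5,6,7,8,9}:6  {2,3,6,7,8,9}:6  {3,5,6,7,8,9}:6  {4,5,6,7,8,9}:2
  |U|=7: {0,1,2,3,7,8,9}:8  {0,2,3,6,7,8,9}:8  {1,2,3,6,7,8,9}:24  {1,3,5,6,7,8,9}:24  {1,4,5,6,7,8,9}:8  {2,3,5,6,7,8,9}:12  {3,4,5,6,7,8,9}:8
  |U|=8: {0,1,2,3,6,7,8,9}:40  {0,2,3,5,6,7,8,9}:20  {1,2,3,5,6,7,8,9}:60  {1,3,4,5,6,7,8,9}:40  {2,3,4,5,6,7,8,9}:20
  start at 0(j): 120
  start at 1(m): 40
  start at 4(h): 120
sum over floor = 280

280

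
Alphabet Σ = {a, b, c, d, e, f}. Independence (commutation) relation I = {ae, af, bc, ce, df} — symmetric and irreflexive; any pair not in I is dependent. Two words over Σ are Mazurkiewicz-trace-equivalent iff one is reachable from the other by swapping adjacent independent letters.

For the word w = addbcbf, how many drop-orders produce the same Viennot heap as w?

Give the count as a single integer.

3

drop 0:a onto floor
drop 1:d onto {0:a}
drop 2:d onto {1:d}
drop 3:b onto {2:d}
drop 4:c onto {2:d}
drop 5:b onto {3:b}
drop 6:f onto {4:c, 5:b}
ground layer = {0:a}
drop-orders for the pieces not yet dropped (sum over which currently-grounded one goes next):
  1 to go: {6} 1
  2 to go: {4,6} 1  {5,6} 1
  3 to go: {3,5,6} 1  {4,5,6} 2
  4 to go: {3,4,5,6} 3
  5 to go: {2,3,4,5,6} 3
  if 0:a drops first: 3 orders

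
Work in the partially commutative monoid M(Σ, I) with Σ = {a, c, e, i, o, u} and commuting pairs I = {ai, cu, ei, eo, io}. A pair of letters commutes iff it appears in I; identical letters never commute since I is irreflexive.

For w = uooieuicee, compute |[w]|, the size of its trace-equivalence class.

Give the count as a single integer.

12

drop 0:u onto floor
drop 1:o onto {0:u}
drop 2:o onto {1:o}
drop 3:i onto {0:u}
drop 4:e onto {0:u}
drop 5:u onto {2:o, 3:i, 4:e}
drop 6:i onto {5:u}
drop 7:c onto {6:i}
drop 8:e onto {7:c}
drop 9:e onto {8:e}
ground layer = {0:u}
drop-orders for the pieces not yet dropped (sum over which currently-grounded one goes next):
  1 to go: {9} 1
  2 to go: {8,9} 1
  3 to go: {7,8,9} 1
  4 to go: {6,7,8,9} 1
  5 to go: {5,6,7,8,9} 1
  6 to go: {2,5,6,7,8,9} 1  {3,5,6,7,8,9} 1  {4,5,6,7,8,9} 1
  7 to go: {1,2,5,6,7,8,9} 1  {2,3,5,6,7,8,9} 2  {2,4,5,6,7,8,9} 2  {3,4,5,6,7,8,9} 2
  8 to go: {1,2,3,5,6,7,8,9} 3  {1,2,4,5,6,7,8,9} 3  {2,3,4,5,6,7,8,9} 6
  if 0:u drops first: 12 orders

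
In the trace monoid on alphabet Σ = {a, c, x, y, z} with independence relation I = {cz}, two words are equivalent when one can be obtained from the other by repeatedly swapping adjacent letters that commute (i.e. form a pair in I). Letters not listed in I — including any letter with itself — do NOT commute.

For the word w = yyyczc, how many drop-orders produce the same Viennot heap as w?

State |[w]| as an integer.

3

0(y) covers ∅
1(y) covers 0:y
2(y) covers 1:y
3(c) covers 2:y
4(z) covers 2:y
5(c) covers 3:c
floor of heap: 0:y
completions by unplaced set U, small U first (add the entries for U minus each lowest piece of U):
  |U|=1: {4}:1  {5}:1
  |U|=2: {3,5}:1  {4,5}:2
  |U|=3: {3,4,5}:3
  |U|=4: {2,3,4,5}:3
  start at 0(y): 3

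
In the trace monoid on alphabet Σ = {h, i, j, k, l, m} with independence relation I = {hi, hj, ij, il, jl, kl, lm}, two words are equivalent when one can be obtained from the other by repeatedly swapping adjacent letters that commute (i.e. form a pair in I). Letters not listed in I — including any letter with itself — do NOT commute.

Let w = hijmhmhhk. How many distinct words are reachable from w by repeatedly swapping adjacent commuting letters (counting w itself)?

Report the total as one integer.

piece 0:h — minimal
piece 1:i — minimal
piece 2:j — minimal
piece 3:m rests on {0:h, 1:i, 2:j}
piece 4:h rests on {3:m}
piece 5:m rests on {4:h}
piece 6:h rests on {5:m}
piece 7:h rests on {6:h}
piece 8:k rests on {7:h}
minimal pieces: {0:h, 1:i, 2:j}
ways to finish when only these pieces remain (= sum over removing one remaining piece with nothing left below it):
  1 left: {8}→1
  2 left: {7,8}→1
  3 left: {6,7,8}→1
  4 left: {5,6,7,8}→1
  5 left: {4,5,6,7,8}→1
  6 left: {3,4,5,6,7,8}→1
  7 left: {0,3,4,5,6,7,8}→1  {1,3,4,5,6,7,8}→1  {2,3,4,5,6,7,8}→1
  placing 0:h first → 2 extensions
  placing 1:i first → 2 extensions
  placing 2:j first → 2 extensions
total linear extensions = 6

6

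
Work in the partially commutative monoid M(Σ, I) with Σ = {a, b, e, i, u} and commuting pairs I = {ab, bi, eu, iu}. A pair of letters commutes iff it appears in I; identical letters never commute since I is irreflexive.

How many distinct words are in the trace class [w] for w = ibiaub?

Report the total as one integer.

4

#0=i has no predecessor
#1=b has no predecessor
#2=i depends on [0:i]
#3=a depends on [2:i]
#4=u depends on [1:b, 3:a]
#5=b depends on [4:u]
sources: [0:i, 1:b]
N(rest) = Σ N(rest − s) over sources s of rest; N(one piece) = 1:
  size 1 → [5]=1
  size 2 → [4,5]=1
  size 3 → [1,4,5]=1  [3,4,5]=1
  size 4 → [1,3,4,5]=2  [2,3,4,5]=1
  first=0(i) contributes 3
  first=1(b) contributes 1
|[w]| = 4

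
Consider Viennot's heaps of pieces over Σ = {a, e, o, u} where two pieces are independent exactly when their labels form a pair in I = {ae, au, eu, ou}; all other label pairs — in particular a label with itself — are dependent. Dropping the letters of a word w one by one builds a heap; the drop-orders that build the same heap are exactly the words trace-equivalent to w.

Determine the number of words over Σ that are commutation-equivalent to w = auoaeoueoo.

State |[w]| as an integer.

0(a) covers ∅
1(u) covers ∅
2(o) covers 0:a
3(a) covers 2:o
4(e) covers 2:o
5(o) covers 3:a, 4:e
6(u) covers 1:u
7(e) covers 5:o
8(o) covers 7:e
9(o) covers 8:o
floor of heap: 0:a, 1:u
completions by unplaced set U, small U first (add the entries for U minus each lowest piece of U):
  |U|=1: {6}:1  {9}:1
  |U|=2: {1,6}:1  {6,9}:2  {8,9}:1
  |U|=3: {1,6,9}:3  {6,8,9}:3  {7,8,9}:1
  |U|=4: {1,6,8,9}:6  {5,7,8,9}:1  {6,7,8,9}:4
  |U|=5: {1,6,7,8,9}:10  {3,5,7,8,9}:1  {4,5,7,8,9}:1  {5,6,7,8,9}:5
  |U|=6: {1,5,6,7,8,9}:15  {3,4,5,7,8,9}:2  {3,5,6,7,8,9}:6  {4,5,6,7,8,9}:6
  |U|=7: {1,3,5,6,7,8,9}:21  {1,4,5,6,7,8,9}:21  {2,3,4,5,7,8,9}:2  {3,4,5,6,7,8,9}:14
  |U|=8: {0,2,3,4,5,7,8,9}:2  {1,3,4,5,6,7,8,9}:56  {2,3,4,5,6,7,8,9}:16
  start at 0(a): 72
  start at 1(u): 18
sum over floor = 90

90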